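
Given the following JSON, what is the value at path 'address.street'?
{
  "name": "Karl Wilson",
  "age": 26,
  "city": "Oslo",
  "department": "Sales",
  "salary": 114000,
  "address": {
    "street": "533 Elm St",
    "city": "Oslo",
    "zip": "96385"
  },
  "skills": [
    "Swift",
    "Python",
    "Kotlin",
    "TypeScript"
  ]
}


Query: address.street
Path: address -> street
Value: 533 Elm St

533 Elm St


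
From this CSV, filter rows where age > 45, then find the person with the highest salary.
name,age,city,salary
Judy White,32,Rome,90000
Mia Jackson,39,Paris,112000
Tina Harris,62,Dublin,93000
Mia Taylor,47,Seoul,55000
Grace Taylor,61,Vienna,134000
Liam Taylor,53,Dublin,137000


Filter: age > 45
Sort by: salary (descending)

Filtered records (4):
  Liam Taylor, age 53, salary $137000
  Grace Taylor, age 61, salary $134000
  Tina Harris, age 62, salary $93000
  Mia Taylor, age 47, salary $55000

Highest salary: Liam Taylor ($137000)

Liam Taylor


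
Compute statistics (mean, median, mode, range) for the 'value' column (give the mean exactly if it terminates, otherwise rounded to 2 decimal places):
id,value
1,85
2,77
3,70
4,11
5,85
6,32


Data: [85, 77, 70, 11, 85, 32]
Count: 6
Sum: 360
Mean: 360/6 = 60
Sorted: [11, 32, 70, 77, 85, 85]
Median: 73.5
Mode: 85 (2 times)
Range: 85 - 11 = 74
Min: 11, Max: 85

mean=60, median=73.5, mode=85, range=74


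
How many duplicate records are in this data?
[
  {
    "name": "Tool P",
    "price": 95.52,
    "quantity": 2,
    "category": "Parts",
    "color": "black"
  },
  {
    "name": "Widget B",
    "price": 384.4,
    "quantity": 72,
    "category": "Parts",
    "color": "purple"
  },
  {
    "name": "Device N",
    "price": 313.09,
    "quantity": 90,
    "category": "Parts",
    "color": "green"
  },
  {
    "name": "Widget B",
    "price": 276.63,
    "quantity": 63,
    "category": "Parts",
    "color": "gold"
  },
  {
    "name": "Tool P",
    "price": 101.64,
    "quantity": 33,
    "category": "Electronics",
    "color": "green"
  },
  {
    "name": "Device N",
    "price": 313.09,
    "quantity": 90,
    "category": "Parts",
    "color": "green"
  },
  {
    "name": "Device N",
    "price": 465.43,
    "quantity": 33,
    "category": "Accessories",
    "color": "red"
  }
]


Checking 7 records for duplicates:

  Row 1: Tool P ($95.52, qty 2)
  Row 2: Widget B ($384.4, qty 72)
  Row 3: Device N ($313.09, qty 90)
  Row 4: Widget B ($276.63, qty 63)
  Row 5: Tool P ($101.64, qty 33)
  Row 6: Device N ($313.09, qty 90) <-- DUPLICATE
  Row 7: Device N ($465.43, qty 33)

Duplicates found: 1
Unique records: 6

1 duplicates, 6 unique


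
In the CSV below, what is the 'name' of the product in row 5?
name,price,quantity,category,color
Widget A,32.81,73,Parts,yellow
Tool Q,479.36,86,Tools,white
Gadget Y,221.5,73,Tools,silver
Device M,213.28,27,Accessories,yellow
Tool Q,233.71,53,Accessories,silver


Query: Row 5 ('Tool Q'), column 'name'
Value: Tool Q

Tool Q


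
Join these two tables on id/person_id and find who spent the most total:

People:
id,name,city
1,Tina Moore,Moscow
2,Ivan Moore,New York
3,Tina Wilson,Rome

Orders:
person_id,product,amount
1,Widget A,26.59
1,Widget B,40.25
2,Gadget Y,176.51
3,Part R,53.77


Join on: people.id = orders.person_id

Joined rows:
  Tina Moore (Moscow) bought Widget A for $26.59
  Tina Moore (Moscow) bought Widget B for $40.25
  Ivan Moore (New York) bought Gadget Y for $176.51
  Tina Wilson (Rome) bought Part R for $53.77

Total per person:
  Ivan Moore: $176.51
  Tina Moore: $66.84
  Tina Wilson: $53.77

Top spender: Ivan Moore ($176.51)

Ivan Moore ($176.51)


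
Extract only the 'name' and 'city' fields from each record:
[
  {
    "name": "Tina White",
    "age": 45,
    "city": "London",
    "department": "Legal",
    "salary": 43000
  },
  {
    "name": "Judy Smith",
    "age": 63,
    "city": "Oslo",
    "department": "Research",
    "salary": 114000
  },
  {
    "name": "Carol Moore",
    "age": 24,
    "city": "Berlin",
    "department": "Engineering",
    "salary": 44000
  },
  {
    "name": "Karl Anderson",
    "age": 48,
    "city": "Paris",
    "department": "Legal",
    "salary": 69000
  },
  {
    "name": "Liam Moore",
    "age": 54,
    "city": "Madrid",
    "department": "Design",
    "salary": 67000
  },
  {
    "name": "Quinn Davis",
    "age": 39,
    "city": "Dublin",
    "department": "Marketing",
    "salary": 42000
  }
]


Original: 6 records with fields: name, age, city, department, salary
Keep: ['name', 'city']
Drop: ['age', 'department', 'salary']
Result: 6 records, 2 fields each

[
  {
    "name": "Tina White",
    "city": "London"
  },
  {
    "name": "Judy Smith",
    "city": "Oslo"
  },
  {
    "name": "Carol Moore",
    "city": "Berlin"
  },
  {
    "name": "Karl Anderson",
    "city": "Paris"
  },
  {
    "name": "Liam Moore",
    "city": "Madrid"
  },
  {
    "name": "Quinn Davis",
    "city": "Dublin"
  }
]


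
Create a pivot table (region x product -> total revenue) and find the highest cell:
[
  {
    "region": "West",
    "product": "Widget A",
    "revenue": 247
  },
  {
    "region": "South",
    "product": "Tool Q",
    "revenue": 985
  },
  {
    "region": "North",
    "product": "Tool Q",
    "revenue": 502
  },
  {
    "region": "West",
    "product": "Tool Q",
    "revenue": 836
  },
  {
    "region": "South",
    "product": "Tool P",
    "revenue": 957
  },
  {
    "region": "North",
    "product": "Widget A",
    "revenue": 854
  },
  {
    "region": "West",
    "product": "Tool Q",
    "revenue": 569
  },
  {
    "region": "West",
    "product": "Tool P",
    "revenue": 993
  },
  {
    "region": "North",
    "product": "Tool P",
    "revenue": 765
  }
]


Pivot: region (rows) x product (columns) -> total revenue

     Tool P        Tool Q        Widget A    
North          765           502           854  
South          957           985             0  
West           993          1405           247  

Highest: West / Tool Q = $1405

West / Tool Q = $1405


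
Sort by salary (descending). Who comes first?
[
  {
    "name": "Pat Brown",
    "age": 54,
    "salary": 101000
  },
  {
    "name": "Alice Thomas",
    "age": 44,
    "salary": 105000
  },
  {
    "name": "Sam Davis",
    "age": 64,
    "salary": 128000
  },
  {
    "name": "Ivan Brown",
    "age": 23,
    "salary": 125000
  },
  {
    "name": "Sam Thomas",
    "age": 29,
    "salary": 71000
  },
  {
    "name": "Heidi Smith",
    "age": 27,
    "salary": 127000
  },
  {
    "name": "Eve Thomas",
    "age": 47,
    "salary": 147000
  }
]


Sort by: salary (descending)

Sorted order:
  1. Eve Thomas (salary = 147000)
  2. Sam Davis (salary = 128000)
  3. Heidi Smith (salary = 127000)
  4. Ivan Brown (salary = 125000)
  5. Alice Thomas (salary = 105000)
  6. Pat Brown (salary = 101000)
  7. Sam Thomas (salary = 71000)

First: Eve Thomas

Eve Thomas


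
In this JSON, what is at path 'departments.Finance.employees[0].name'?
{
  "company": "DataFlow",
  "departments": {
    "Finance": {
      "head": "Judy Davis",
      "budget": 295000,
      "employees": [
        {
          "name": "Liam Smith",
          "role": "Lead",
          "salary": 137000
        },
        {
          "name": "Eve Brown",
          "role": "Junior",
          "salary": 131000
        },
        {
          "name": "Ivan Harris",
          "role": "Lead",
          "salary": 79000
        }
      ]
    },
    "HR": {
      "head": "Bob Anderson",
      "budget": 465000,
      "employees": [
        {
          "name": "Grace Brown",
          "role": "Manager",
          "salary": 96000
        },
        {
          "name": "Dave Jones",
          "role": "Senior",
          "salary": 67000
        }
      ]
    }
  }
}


Path: departments.Finance.employees[0].name

Navigate:
  -> departments
  -> Finance
  -> employees[0].name = 'Liam Smith'

Liam Smith


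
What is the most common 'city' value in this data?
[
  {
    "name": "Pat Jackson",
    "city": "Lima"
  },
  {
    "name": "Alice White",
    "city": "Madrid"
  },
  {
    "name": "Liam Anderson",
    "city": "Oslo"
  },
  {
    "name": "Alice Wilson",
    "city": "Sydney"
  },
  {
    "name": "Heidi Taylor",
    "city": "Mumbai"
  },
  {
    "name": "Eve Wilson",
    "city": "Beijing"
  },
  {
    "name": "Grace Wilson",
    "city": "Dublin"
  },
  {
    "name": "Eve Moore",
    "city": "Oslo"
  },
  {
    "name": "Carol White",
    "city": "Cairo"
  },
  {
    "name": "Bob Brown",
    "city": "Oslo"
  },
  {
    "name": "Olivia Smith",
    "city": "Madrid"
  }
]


Counting 'city' values across 11 records:

  Oslo: 3 ###
  Madrid: 2 ##
  Lima: 1 #
  Sydney: 1 #
  Mumbai: 1 #
  Beijing: 1 #
  Dublin: 1 #
  Cairo: 1 #

Most common: Oslo (3 times)

Oslo (3 times)


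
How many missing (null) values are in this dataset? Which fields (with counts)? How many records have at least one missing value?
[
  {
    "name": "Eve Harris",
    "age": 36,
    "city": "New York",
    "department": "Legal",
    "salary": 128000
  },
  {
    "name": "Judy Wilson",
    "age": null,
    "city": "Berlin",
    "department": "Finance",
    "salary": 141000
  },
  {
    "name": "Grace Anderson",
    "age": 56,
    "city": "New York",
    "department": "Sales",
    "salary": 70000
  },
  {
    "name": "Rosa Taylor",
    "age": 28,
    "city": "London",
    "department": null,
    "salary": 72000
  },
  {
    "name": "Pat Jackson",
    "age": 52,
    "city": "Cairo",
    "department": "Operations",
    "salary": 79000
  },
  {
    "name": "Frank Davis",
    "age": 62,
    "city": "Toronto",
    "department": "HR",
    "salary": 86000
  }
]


Checking for missing (null) values in 6 records:

  Eve Harris: complete
  Judy Wilson: age
  Grace Anderson: complete
  Rosa Taylor: department
  Pat Jackson: complete
  Frank Davis: complete

Per field:
  name: 0 missing
  age: 1 missing
  city: 0 missing
  department: 1 missing
  salary: 0 missing

Total missing values: 2
Records with any missing: 2

2 missing values (age: 1, department: 1); 2 incomplete records


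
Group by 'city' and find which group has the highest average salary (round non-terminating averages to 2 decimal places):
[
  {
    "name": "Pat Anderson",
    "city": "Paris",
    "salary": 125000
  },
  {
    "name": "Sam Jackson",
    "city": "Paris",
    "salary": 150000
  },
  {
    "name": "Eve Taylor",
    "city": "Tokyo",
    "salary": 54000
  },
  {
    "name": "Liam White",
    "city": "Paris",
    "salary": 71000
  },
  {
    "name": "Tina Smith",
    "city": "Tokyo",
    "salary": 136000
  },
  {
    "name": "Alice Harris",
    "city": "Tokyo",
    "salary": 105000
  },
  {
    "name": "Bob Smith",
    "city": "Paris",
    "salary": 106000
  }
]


Group by: city

Groups:
  Paris: 4 people, avg salary = 452000/4 = $113000
  Tokyo: 3 people, avg salary = 295000/3 ≈ $98333.33

Highest average salary: Paris ($113000)

Paris ($113000)


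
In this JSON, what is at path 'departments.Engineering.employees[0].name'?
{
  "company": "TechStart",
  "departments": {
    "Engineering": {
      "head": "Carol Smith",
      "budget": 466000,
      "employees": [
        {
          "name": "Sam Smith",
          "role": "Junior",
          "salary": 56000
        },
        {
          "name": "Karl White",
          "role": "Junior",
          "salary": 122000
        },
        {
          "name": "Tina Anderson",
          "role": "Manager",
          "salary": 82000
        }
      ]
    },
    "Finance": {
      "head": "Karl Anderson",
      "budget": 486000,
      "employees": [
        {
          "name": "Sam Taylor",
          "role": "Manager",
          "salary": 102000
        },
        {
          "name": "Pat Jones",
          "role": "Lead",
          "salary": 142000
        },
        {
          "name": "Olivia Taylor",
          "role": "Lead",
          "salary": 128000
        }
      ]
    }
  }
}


Path: departments.Engineering.employees[0].name

Navigate:
  -> departments
  -> Engineering
  -> employees[0].name = 'Sam Smith'

Sam Smith


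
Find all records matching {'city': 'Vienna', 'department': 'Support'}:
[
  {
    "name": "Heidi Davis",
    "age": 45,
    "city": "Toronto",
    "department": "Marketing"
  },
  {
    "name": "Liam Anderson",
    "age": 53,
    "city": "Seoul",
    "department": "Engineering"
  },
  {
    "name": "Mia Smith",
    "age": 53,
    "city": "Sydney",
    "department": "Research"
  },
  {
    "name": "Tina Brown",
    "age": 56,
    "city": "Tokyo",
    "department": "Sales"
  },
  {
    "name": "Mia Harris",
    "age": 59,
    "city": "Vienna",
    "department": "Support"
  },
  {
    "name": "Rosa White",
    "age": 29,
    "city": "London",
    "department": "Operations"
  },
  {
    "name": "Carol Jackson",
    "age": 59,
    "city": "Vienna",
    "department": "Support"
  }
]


Search criteria: {'city': 'Vienna', 'department': 'Support'}

Checking 7 records:
  Heidi Davis: {city: Toronto, department: Marketing}
  Liam Anderson: {city: Seoul, department: Engineering}
  Mia Smith: {city: Sydney, department: Research}
  Tina Brown: {city: Tokyo, department: Sales}
  Mia Harris: {city: Vienna, department: Support} <-- MATCH
  Rosa White: {city: London, department: Operations}
  Carol Jackson: {city: Vienna, department: Support} <-- MATCH

Matches: ["Mia Harris", "Carol Jackson"]

["Mia Harris", "Carol Jackson"]


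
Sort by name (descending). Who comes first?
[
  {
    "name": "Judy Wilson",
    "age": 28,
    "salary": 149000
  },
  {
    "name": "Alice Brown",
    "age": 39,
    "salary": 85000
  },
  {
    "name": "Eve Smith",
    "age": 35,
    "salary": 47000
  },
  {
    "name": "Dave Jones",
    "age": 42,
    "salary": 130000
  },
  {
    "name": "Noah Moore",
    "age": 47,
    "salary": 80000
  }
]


Sort by: name (descending)

Sorted order:
  1. Noah Moore (name = Noah Moore)
  2. Judy Wilson (name = Judy Wilson)
  3. Eve Smith (name = Eve Smith)
  4. Dave Jones (name = Dave Jones)
  5. Alice Brown (name = Alice Brown)

First: Noah Moore

Noah Moore


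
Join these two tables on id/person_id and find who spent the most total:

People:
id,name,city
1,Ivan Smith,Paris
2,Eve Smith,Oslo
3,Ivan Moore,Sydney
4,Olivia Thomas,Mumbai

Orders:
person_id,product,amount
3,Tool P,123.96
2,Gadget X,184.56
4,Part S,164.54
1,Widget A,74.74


Join on: people.id = orders.person_id

Joined rows:
  Ivan Moore (Sydney) bought Tool P for $123.96
  Eve Smith (Oslo) bought Gadget X for $184.56
  Olivia Thomas (Mumbai) bought Part S for $164.54
  Ivan Smith (Paris) bought Widget A for $74.74

Total per person:
  Eve Smith: $184.56
  Olivia Thomas: $164.54
  Ivan Moore: $123.96
  Ivan Smith: $74.74

Top spender: Eve Smith ($184.56)

Eve Smith ($184.56)


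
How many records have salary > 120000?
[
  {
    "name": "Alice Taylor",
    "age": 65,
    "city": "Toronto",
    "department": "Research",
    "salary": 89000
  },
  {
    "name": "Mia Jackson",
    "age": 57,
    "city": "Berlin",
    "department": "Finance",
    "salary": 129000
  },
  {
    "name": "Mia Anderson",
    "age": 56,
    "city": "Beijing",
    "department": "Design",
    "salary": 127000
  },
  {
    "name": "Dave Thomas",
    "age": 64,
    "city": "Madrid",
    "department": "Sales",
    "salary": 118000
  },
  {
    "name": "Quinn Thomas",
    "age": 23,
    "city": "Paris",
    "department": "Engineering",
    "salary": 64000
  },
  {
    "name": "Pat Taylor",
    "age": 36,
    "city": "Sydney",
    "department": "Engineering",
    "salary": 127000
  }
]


Data: 6 records
Condition: salary > 120000

Checking each record:
  Alice Taylor: 89000
  Mia Jackson: 129000 MATCH
  Mia Anderson: 127000 MATCH
  Dave Thomas: 118000
  Quinn Thomas: 64000
  Pat Taylor: 127000 MATCH

Count: 3

3


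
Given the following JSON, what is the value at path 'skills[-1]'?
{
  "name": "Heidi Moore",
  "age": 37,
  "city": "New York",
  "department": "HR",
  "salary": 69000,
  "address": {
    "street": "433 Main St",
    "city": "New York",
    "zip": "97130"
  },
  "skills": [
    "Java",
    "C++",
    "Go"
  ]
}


Query: skills[-1]
Path: skills -> last element
Value: Go

Go


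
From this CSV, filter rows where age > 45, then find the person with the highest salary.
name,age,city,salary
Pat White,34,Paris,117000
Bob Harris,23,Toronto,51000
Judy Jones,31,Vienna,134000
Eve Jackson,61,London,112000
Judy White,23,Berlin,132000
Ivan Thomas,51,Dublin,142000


Filter: age > 45
Sort by: salary (descending)

Filtered records (2):
  Ivan Thomas, age 51, salary $142000
  Eve Jackson, age 61, salary $112000

Highest salary: Ivan Thomas ($142000)

Ivan Thomas


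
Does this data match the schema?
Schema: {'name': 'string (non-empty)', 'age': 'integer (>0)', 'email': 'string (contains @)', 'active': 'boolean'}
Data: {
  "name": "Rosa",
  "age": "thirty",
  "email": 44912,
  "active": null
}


Validating each field against schema:
  name: OK (non-empty string)
  age: FAIL ("thirty" is not an integer)
  email: FAIL (44912 is not a string)
  active: FAIL (null is not a boolean)

Result: INVALID (3 errors: age, email, active)

INVALID (3 errors: age, email, active)


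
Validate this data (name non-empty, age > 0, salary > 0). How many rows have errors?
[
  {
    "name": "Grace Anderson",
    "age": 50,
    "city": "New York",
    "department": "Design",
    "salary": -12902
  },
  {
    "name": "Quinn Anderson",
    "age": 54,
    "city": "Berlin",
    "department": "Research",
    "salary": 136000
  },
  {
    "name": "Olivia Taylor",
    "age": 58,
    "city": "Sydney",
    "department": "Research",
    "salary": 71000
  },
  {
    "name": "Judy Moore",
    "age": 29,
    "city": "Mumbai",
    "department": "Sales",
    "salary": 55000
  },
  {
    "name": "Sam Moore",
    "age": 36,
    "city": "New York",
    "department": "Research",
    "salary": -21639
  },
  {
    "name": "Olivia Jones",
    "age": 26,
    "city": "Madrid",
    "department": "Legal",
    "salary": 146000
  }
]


Validating 6 records:
Rules: name non-empty, age > 0, salary > 0

  Row 1 (Grace Anderson): negative salary: -12902
  Row 2 (Quinn Anderson): OK
  Row 3 (Olivia Taylor): OK
  Row 4 (Judy Moore): OK
  Row 5 (Sam Moore): negative salary: -21639
  Row 6 (Olivia Jones): OK

Total errors: 2

2 errors


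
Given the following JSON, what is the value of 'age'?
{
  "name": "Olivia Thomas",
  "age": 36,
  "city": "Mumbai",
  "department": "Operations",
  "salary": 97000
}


Looking up field 'age'
Value: 36

36


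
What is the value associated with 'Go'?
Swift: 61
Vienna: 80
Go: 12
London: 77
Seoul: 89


Looking up key 'Go'
Value: 12

12


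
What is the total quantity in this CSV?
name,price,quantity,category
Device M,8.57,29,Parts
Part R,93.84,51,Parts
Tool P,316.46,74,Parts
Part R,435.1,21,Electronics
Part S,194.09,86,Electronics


Computing total quantity:
Values: [29, 51, 74, 21, 86]
Sum = 261

261


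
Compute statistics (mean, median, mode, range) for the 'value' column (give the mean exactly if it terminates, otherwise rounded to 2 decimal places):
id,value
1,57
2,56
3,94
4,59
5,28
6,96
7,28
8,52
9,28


Data: [57, 56, 94, 59, 28, 96, 28, 52, 28]
Count: 9
Sum: 498
Mean: 498/9 ≈ 55.33 (rounded to 2 decimal places)
Sorted: [28, 28, 28, 52, 56, 57, 59, 94, 96]
Median: 56.0
Mode: 28 (3 times)
Range: 96 - 28 = 68
Min: 28, Max: 96

mean≈55.33, median=56.0, mode=28, range=68


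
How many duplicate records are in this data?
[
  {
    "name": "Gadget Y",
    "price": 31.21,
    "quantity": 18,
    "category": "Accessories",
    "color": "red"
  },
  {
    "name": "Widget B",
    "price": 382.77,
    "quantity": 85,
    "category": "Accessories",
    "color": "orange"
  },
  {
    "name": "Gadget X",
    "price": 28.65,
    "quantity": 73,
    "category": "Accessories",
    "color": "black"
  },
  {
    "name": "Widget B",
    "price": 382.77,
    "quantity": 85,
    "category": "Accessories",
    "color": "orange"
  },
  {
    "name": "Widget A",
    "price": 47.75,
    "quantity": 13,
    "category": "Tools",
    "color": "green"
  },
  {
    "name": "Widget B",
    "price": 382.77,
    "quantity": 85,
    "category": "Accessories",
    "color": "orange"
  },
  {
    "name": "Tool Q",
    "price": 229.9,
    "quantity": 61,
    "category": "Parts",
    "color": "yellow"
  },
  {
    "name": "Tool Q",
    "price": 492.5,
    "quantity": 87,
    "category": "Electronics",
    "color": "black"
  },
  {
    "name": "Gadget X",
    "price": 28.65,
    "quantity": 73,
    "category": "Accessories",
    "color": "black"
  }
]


Checking 9 records for duplicates:

  Row 1: Gadget Y ($31.21, qty 18)
  Row 2: Widget B ($382.77, qty 85)
  Row 3: Gadget X ($28.65, qty 73)
  Row 4: Widget B ($382.77, qty 85) <-- DUPLICATE
  Row 5: Widget A ($47.75, qty 13)
  Row 6: Widget B ($382.77, qty 85) <-- DUPLICATE
  Row 7: Tool Q ($229.9, qty 61)
  Row 8: Tool Q ($492.5, qty 87)
  Row 9: Gadget X ($28.65, qty 73) <-- DUPLICATE

Duplicates found: 3
Unique records: 6

3 duplicates, 6 unique


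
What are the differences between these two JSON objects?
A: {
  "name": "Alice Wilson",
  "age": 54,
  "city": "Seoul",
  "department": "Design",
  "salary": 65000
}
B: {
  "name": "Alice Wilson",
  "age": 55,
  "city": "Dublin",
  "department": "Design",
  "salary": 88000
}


Comparing each field (in key order):
  name: same
  age: DIFFERENT
  city: DIFFERENT
  department: same
  salary: DIFFERENT
Differences:
  age: 54 -> 55
  city: Seoul -> Dublin
  salary: 65000 -> 88000

3 field(s) changed

3 changes: age, city, salary


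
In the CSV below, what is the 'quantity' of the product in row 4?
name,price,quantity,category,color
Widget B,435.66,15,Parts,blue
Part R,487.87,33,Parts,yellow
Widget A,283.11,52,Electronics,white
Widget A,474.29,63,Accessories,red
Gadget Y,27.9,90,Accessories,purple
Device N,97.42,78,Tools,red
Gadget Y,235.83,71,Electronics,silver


Query: Row 4 ('Widget A'), column 'quantity'
Value: 63

63


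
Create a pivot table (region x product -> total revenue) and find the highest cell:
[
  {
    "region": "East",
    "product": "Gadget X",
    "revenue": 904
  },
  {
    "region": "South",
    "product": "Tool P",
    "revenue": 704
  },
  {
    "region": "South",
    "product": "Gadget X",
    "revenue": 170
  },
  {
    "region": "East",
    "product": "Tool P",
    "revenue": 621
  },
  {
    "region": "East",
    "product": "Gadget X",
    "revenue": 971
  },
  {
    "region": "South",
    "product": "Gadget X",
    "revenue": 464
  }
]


Pivot: region (rows) x product (columns) -> total revenue

     Gadget X      Tool P      
East          1875           621  
South          634           704  

Highest: East / Gadget X = $1875

East / Gadget X = $1875


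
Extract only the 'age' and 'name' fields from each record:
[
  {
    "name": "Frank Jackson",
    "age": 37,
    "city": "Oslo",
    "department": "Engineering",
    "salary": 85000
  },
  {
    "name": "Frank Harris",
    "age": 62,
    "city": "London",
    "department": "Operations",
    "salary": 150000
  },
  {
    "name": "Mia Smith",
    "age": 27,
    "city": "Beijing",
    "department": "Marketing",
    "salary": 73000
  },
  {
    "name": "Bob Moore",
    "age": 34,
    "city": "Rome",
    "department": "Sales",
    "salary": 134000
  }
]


Original: 4 records with fields: name, age, city, department, salary
Keep: ['age', 'name']
Drop: ['city', 'department', 'salary']
Result: 4 records, 2 fields each

[
  {
    "age": 37,
    "name": "Frank Jackson"
  },
  {
    "age": 62,
    "name": "Frank Harris"
  },
  {
    "age": 27,
    "name": "Mia Smith"
  },
  {
    "age": 34,
    "name": "Bob Moore"
  }
]


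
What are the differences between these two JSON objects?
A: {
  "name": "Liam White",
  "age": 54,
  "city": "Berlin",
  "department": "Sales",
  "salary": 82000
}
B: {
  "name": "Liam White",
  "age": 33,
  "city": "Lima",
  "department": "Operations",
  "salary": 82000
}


Comparing each field (in key order):
  name: same
  age: DIFFERENT
  city: DIFFERENT
  department: DIFFERENT
  salary: same
Differences:
  age: 54 -> 33
  city: Berlin -> Lima
  department: Sales -> Operations

3 field(s) changed

3 changes: age, city, department


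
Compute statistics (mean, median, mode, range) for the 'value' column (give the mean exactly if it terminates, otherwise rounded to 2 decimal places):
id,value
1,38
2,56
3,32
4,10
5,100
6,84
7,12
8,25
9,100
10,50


Data: [38, 56, 32, 10, 100, 84, 12, 25, 100, 50]
Count: 10
Sum: 507
Mean: 507/10 = 50.7
Sorted: [10, 12, 25, 32, 38, 50, 56, 84, 100, 100]
Median: 44.0
Mode: 100 (2 times)
Range: 100 - 10 = 90
Min: 10, Max: 100

mean=50.7, median=44.0, mode=100, range=90


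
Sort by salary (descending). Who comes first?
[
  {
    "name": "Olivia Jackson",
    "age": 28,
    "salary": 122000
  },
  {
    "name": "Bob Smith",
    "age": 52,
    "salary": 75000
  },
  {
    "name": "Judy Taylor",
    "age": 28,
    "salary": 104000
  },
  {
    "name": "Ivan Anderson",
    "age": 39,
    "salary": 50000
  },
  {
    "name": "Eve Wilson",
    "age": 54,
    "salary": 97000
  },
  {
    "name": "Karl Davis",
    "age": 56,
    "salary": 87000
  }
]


Sort by: salary (descending)

Sorted order:
  1. Olivia Jackson (salary = 122000)
  2. Judy Taylor (salary = 104000)
  3. Eve Wilson (salary = 97000)
  4. Karl Davis (salary = 87000)
  5. Bob Smith (salary = 75000)
  6. Ivan Anderson (salary = 50000)

First: Olivia Jackson

Olivia Jackson


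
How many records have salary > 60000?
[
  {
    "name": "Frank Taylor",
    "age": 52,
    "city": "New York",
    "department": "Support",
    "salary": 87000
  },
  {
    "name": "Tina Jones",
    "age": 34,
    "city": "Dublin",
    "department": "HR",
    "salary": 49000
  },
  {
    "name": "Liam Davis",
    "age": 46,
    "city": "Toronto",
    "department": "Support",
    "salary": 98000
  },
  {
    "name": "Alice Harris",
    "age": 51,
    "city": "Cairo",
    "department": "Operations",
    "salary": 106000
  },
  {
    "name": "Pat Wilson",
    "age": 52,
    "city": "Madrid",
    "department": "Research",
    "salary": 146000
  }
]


Data: 5 records
Condition: salary > 60000

Checking each record:
  Frank Taylor: 87000 MATCH
  Tina Jones: 49000
  Liam Davis: 98000 MATCH
  Alice Harris: 106000 MATCH
  Pat Wilson: 146000 MATCH

Count: 4

4


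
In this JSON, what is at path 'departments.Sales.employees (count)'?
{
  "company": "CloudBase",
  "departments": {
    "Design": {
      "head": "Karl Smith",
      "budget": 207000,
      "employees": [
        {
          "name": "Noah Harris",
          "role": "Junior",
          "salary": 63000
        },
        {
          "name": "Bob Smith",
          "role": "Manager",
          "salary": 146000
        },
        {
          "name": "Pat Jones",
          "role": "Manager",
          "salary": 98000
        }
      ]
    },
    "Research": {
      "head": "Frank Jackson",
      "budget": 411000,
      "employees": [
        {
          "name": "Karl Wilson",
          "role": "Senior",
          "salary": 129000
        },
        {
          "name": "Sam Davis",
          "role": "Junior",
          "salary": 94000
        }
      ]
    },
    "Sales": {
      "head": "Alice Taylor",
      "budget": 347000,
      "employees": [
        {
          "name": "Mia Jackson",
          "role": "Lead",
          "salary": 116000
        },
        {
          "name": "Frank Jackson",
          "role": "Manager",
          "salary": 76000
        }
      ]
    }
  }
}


Path: departments.Sales.employees (count)

Navigate:
  -> departments
  -> Sales
  -> employees (array, length 2)

2


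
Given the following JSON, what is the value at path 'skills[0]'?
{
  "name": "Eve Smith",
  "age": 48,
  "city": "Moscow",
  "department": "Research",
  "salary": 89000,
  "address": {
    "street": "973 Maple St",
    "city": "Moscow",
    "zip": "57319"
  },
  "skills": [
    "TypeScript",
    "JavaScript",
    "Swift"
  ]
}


Query: skills[0]
Path: skills -> first element
Value: TypeScript

TypeScript


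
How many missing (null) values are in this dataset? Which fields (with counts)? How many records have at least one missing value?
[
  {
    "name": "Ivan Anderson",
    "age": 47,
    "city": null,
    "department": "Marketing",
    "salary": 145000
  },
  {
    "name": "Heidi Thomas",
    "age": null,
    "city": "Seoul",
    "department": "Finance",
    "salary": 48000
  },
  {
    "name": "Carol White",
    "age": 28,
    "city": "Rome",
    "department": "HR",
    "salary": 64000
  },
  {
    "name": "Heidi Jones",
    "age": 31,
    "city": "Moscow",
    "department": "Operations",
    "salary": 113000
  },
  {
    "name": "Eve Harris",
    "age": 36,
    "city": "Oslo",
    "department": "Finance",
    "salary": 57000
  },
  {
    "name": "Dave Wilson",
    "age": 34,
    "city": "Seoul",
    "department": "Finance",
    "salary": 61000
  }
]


Checking for missing (null) values in 6 records:

  Ivan Anderson: city
  Heidi Thomas: age
  Carol White: complete
  Heidi Jones: complete
  Eve Harris: complete
  Dave Wilson: complete

Per field:
  name: 0 missing
  age: 1 missing
  city: 1 missing
  department: 0 missing
  salary: 0 missing

Total missing values: 2
Records with any missing: 2

2 missing values (age: 1, city: 1); 2 incomplete records


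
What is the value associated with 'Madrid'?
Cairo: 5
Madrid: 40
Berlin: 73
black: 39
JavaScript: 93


Looking up key 'Madrid'
Value: 40

40


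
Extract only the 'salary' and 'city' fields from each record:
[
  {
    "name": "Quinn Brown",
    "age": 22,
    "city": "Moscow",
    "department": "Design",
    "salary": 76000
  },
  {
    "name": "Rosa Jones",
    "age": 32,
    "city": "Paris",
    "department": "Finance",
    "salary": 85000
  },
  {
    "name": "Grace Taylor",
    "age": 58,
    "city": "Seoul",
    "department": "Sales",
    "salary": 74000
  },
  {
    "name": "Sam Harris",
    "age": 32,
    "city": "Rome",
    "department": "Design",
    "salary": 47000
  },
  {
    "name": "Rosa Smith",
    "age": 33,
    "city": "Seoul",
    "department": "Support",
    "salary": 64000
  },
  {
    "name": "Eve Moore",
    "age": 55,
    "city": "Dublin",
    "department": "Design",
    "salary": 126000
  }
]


Original: 6 records with fields: name, age, city, department, salary
Keep: ['salary', 'city']
Drop: ['name', 'age', 'department']
Result: 6 records, 2 fields each

[
  {
    "salary": 76000,
    "city": "Moscow"
  },
  {
    "salary": 85000,
    "city": "Paris"
  },
  {
    "salary": 74000,
    "city": "Seoul"
  },
  {
    "salary": 47000,
    "city": "Rome"
  },
  {
    "salary": 64000,
    "city": "Seoul"
  },
  {
    "salary": 126000,
    "city": "Dublin"
  }
]


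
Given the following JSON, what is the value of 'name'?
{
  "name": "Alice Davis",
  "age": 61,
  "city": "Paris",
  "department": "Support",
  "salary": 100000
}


Looking up field 'name'
Value: Alice Davis

Alice Davis


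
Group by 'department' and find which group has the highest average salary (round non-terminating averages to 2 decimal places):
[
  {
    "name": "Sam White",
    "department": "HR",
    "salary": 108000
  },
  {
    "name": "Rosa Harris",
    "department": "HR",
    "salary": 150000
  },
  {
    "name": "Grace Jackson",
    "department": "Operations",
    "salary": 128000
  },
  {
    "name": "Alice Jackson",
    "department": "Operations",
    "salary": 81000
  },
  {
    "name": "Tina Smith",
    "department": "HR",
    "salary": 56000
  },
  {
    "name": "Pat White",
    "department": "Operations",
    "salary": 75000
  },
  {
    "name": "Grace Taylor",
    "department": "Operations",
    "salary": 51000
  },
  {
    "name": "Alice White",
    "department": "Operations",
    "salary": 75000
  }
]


Group by: department

Groups:
  HR: 3 people, avg salary = 314000/3 ≈ $104666.67
  Operations: 5 people, avg salary = 410000/5 = $82000

Highest average salary: HR (≈$104666.67)

HR (≈$104666.67)


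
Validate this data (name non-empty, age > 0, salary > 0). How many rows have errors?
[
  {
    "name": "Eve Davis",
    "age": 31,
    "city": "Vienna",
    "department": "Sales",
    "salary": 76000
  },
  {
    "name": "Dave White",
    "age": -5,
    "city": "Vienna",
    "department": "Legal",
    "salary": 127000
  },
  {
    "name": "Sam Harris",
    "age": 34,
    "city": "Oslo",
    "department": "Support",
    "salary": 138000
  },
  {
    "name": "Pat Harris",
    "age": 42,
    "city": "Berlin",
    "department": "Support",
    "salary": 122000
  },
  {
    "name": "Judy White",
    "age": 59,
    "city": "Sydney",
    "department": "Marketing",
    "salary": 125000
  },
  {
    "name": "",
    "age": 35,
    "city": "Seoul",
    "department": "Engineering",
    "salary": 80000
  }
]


Validating 6 records:
Rules: name non-empty, age > 0, salary > 0

  Row 1 (Eve Davis): OK
  Row 2 (Dave White): negative age: -5
  Row 3 (Sam Harris): OK
  Row 4 (Pat Harris): OK
  Row 5 (Judy White): OK
  Row 6 (???): empty name

Total errors: 2

2 errors


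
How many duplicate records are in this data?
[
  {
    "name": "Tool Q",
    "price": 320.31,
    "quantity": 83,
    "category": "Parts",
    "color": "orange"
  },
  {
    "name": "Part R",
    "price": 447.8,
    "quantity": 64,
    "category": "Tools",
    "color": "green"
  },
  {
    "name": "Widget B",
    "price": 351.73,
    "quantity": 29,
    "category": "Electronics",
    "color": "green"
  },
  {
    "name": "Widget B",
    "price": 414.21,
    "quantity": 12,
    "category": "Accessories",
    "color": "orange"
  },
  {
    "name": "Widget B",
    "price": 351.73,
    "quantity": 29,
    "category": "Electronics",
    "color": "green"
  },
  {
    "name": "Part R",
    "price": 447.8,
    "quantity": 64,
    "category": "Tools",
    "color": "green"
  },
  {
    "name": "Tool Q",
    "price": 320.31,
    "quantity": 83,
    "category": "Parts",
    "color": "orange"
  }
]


Checking 7 records for duplicates:

  Row 1: Tool Q ($320.31, qty 83)
  Row 2: Part R ($447.8, qty 64)
  Row 3: Widget B ($351.73, qty 29)
  Row 4: Widget B ($414.21, qty 12)
  Row 5: Widget B ($351.73, qty 29) <-- DUPLICATE
  Row 6: Part R ($447.8, qty 64) <-- DUPLICATE
  Row 7: Tool Q ($320.31, qty 83) <-- DUPLICATE

Duplicates found: 3
Unique records: 4

3 duplicates, 4 unique


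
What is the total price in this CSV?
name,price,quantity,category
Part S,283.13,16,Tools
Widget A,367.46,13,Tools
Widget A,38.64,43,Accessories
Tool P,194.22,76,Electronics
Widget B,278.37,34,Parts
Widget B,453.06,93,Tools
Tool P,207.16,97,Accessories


Computing total price:
Values: [283.13, 367.46, 38.64, 194.22, 278.37, 453.06, 207.16]
Sum = 1822.04

1822.04


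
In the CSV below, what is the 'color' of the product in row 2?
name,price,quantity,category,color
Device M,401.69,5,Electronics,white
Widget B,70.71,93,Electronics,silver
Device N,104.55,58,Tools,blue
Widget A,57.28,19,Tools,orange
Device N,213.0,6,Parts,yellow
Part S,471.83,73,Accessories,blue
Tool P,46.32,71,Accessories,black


Query: Row 2 ('Widget B'), column 'color'
Value: silver

silver


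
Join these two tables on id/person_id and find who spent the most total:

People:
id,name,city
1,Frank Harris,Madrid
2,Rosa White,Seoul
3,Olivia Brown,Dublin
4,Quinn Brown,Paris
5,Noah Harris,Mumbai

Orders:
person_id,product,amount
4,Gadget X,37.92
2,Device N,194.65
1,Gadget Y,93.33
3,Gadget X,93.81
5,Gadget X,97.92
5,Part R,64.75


Join on: people.id = orders.person_id

Joined rows:
  Quinn Brown (Paris) bought Gadget X for $37.92
  Rosa White (Seoul) bought Device N for $194.65
  Frank Harris (Madrid) bought Gadget Y for $93.33
  Olivia Brown (Dublin) bought Gadget X for $93.81
  Noah Harris (Mumbai) bought Gadget X for $97.92
  Noah Harris (Mumbai) bought Part R for $64.75

Total per person:
  Rosa White: $194.65
  Noah Harris: $162.67
  Olivia Brown: $93.81
  Frank Harris: $93.33
  Quinn Brown: $37.92

Top spender: Rosa White ($194.65)

Rosa White ($194.65)


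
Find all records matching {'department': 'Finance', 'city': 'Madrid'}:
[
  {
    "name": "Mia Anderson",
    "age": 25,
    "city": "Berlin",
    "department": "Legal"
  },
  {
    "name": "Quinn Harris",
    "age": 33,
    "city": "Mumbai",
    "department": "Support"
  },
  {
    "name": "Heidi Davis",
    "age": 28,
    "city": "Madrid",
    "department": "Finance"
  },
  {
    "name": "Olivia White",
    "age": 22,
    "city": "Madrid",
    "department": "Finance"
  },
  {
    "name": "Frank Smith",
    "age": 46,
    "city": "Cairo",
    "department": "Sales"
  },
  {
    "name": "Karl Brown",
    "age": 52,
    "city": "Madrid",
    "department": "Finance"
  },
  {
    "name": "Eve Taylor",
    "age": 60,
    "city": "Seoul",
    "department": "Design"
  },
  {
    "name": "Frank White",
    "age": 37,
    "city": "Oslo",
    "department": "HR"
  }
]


Search criteria: {'department': 'Finance', 'city': 'Madrid'}

Checking 8 records:
  Mia Anderson: {department: Legal, city: Berlin}
  Quinn Harris: {department: Support, city: Mumbai}
  Heidi Davis: {department: Finance, city: Madrid} <-- MATCH
  Olivia White: {department: Finance, city: Madrid} <-- MATCH
  Frank Smith: {department: Sales, city: Cairo}
  Karl Brown: {department: Finance, city: Madrid} <-- MATCH
  Eve Taylor: {department: Design, city: Seoul}
  Frank White: {department: HR, city: Oslo}

Matches: ["Heidi Davis", "Olivia White", "Karl Brown"]

["Heidi Davis", "Olivia White", "Karl Brown"]


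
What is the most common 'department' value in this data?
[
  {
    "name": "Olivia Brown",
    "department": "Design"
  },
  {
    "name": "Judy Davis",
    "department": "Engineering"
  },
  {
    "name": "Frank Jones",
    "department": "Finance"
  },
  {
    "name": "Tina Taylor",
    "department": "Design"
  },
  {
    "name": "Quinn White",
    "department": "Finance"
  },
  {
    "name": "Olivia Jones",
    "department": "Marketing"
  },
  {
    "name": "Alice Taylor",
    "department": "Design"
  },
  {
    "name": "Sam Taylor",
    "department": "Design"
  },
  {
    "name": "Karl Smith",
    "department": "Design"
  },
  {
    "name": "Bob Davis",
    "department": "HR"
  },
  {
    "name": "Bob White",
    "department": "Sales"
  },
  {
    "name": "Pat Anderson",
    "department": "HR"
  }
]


Counting 'department' values across 12 records:

  Design: 5 #####
  Finance: 2 ##
  HR: 2 ##
  Engineering: 1 #
  Marketing: 1 #
  Sales: 1 #

Most common: Design (5 times)

Design (5 times)


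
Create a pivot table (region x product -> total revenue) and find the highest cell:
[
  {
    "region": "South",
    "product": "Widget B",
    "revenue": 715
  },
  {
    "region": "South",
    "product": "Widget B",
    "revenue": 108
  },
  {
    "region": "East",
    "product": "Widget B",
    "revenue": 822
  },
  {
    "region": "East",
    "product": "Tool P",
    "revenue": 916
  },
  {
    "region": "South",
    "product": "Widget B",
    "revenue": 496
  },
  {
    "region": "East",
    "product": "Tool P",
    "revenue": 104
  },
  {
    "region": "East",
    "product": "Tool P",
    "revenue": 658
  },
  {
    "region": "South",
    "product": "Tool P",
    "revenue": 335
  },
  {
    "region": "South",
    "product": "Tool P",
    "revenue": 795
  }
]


Pivot: region (rows) x product (columns) -> total revenue

     Tool P        Widget B    
East          1678           822  
South         1130          1319  

Highest: East / Tool P = $1678

East / Tool P = $1678


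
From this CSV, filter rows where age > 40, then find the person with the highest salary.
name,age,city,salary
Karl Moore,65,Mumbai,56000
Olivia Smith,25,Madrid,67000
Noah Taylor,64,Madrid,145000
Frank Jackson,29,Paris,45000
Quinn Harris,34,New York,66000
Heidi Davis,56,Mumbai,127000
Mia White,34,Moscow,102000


Filter: age > 40
Sort by: salary (descending)

Filtered records (3):
  Noah Taylor, age 64, salary $145000
  Heidi Davis, age 56, salary $127000
  Karl Moore, age 65, salary $56000

Highest salary: Noah Taylor ($145000)

Noah Taylor


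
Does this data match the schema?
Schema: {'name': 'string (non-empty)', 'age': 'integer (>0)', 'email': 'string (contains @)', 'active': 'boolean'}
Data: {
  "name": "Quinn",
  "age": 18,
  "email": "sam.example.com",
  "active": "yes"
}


Validating each field against schema:
  name: OK (non-empty string)
  age: OK (positive integer)
  email: FAIL ("sam.example.com" does not contain @)
  active: FAIL ("yes" is not a boolean)

Result: INVALID (2 errors: email, active)

INVALID (2 errors: email, active)
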